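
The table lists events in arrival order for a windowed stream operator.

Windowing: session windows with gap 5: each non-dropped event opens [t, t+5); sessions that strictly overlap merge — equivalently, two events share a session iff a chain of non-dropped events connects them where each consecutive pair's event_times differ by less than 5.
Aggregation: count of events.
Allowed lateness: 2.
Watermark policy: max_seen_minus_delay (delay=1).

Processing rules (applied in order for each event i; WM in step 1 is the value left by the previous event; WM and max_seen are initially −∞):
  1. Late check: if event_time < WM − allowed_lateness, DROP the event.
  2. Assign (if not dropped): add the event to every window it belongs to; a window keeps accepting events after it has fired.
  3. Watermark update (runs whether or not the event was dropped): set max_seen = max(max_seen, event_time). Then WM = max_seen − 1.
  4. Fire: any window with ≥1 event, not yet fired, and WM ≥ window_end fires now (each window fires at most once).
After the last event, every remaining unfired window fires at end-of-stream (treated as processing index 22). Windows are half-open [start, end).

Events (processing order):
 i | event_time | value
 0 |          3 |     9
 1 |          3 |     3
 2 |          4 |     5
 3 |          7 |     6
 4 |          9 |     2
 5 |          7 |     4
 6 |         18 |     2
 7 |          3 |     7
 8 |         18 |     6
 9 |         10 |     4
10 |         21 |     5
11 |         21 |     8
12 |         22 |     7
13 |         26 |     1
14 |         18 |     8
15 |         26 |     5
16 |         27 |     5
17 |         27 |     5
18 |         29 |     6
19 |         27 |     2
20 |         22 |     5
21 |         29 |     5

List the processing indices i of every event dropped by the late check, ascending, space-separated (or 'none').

i=0 t=3 v=9: → [3,8); WM=2
i=1 t=3 v=3: → [3,8); WM=2
i=2 t=4 v=5: → [3,9); WM=3
i=3 t=7 v=6: → [3,12); WM=6
i=4 t=9 v=2: → [3,14); WM=8
i=5 t=7 v=4: → [3,14); WM=8
i=6 t=18 v=2: → [18,23); WM=17
i=7 t=3 v=7: DROP (t<17-2); WM=17
i=8 t=18 v=6: → [18,23); WM=17
i=9 t=10 v=4: DROP (t<17-2); WM=17
i=10 t=21 v=5: → [18,26); WM=20
i=11 t=21 v=8: → [18,26); WM=20
i=12 t=22 v=7: → [18,27); WM=21
i=13 t=26 v=1: → [18,31); WM=25
i=14 t=18 v=8: DROP (t<25-2); WM=25
i=15 t=26 v=5: → [18,31); WM=25
i=16 t=27 v=5: → [18,32); WM=26
i=17 t=27 v=5: → [18,32); WM=26
i=18 t=29 v=6: → [18,34); WM=28
i=19 t=27 v=2: → [18,34); WM=28
i=20 t=22 v=5: DROP (t<28-2); WM=28
i=21 t=29 v=5: → [18,34); WM=28

7 9 14 20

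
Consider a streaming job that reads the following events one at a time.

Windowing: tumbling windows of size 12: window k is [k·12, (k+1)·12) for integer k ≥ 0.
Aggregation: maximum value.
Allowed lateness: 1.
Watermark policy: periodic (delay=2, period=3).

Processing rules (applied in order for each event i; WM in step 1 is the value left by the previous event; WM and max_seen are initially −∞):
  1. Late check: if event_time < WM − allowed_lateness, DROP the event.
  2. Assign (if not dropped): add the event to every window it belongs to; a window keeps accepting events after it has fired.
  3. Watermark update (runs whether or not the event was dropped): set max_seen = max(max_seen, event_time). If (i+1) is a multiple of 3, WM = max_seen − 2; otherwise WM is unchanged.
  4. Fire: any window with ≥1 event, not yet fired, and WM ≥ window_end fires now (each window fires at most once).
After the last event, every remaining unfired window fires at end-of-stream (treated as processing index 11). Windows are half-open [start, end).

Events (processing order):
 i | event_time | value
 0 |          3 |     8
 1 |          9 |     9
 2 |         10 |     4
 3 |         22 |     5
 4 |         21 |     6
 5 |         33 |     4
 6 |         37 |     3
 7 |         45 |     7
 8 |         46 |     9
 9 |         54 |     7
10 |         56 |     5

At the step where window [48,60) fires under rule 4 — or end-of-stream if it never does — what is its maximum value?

i=0 t=3 v=8: → [0,12); WM=−∞
i=1 t=9 v=9: → [0,12); WM=−∞
i=2 t=10 v=4: → [0,12); WM=8
i=3 t=22 v=5: → [12,24); WM=8
i=4 t=21 v=6: → [12,24); WM=8
i=5 t=33 v=4: → [24,36); WM=31; [0,12) fires=9 [12,24) fires=6
i=6 t=37 v=3: → [36,48); WM=31
i=7 t=45 v=7: → [36,48); WM=31
i=8 t=46 v=9: → [36,48); WM=44; [24,36) fires=4
i=9 t=54 v=7: → [48,60); WM=44
i=10 t=56 v=5: → [48,60); WM=44

7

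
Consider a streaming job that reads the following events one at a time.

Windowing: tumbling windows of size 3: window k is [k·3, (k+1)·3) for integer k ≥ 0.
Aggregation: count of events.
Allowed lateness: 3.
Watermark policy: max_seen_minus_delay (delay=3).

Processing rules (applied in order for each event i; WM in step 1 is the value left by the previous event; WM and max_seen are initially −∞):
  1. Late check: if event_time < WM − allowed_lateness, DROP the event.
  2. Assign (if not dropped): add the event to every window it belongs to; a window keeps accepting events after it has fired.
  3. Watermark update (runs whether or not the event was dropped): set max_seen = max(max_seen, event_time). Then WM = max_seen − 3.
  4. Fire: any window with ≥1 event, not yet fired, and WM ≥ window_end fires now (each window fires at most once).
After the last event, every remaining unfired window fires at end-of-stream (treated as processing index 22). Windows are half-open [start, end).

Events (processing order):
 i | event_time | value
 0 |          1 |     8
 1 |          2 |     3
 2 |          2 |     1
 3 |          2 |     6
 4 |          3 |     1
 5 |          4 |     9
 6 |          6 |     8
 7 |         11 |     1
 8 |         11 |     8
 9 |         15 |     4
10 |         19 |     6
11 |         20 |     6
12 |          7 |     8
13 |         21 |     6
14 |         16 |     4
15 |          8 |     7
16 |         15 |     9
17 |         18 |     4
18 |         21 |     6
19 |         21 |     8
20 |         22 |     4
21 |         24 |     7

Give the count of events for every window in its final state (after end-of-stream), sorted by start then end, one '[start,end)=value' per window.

i=0 t=1 v=8: → [0,3); WM=-2
i=1 t=2 v=3: → [0,3); WM=-1
i=2 t=2 v=1: → [0,3); WM=-1
i=3 t=2 v=6: → [0,3); WM=-1
i=4 t=3 v=1: → [3,6); WM=0
i=5 t=4 v=9: → [3,6); WM=1
i=6 t=6 v=8: → [6,9); WM=3; [0,3) fires=4
i=7 t=11 v=1: → [9,12); WM=8; [3,6) fires=2
i=8 t=11 v=8: → [9,12); WM=8
i=9 t=15 v=4: → [15,18); WM=12; [6,9) fires=1 [9,12) fires=2
i=10 t=19 v=6: → [18,21); WM=16
i=11 t=20 v=6: → [18,21); WM=17
i=12 t=7 v=8: DROP (t<17-3); WM=17
i=13 t=21 v=6: → [21,24); WM=18; [15,18) fires=1
i=14 t=16 v=4: → [15,18); WM=18
i=15 t=8 v=7: DROP (t<18-3); WM=18
i=16 t=15 v=9: → [15,18); WM=18
i=17 t=18 v=4: → [18,21); WM=18
i=18 t=21 v=6: → [21,24); WM=18
i=19 t=21 v=8: → [21,24); WM=18
i=20 t=22 v=4: → [21,24); WM=19
i=21 t=24 v=7: → [24,27); WM=21; [18,21) fires=3

[0,3)=4 [3,6)=2 [6,9)=1 [9,12)=2 [15,18)=3 [18,21)=3 [21,24)=4 [24,27)=1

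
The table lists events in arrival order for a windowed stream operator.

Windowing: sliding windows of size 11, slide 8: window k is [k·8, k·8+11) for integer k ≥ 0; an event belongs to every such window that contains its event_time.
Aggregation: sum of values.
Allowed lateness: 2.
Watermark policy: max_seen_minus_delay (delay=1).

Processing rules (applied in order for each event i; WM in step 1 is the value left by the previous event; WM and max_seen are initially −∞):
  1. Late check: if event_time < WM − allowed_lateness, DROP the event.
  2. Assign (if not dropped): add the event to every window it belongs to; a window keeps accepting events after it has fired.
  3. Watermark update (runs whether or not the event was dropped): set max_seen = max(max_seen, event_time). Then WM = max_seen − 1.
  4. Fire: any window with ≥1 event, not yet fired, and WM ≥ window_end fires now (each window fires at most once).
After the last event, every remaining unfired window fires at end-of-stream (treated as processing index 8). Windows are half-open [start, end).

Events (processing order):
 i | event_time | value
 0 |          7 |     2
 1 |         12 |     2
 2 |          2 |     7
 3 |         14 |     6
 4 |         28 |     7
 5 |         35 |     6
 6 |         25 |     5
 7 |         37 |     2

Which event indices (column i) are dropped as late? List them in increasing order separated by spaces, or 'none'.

i=0 t=7 v=2: → [0,11); WM=6
i=1 t=12 v=2: → [8,19); WM=11; [0,11) fires=2
i=2 t=2 v=7: DROP (t<11-2); WM=11
i=3 t=14 v=6: → [8,19); WM=13
i=4 t=28 v=7: → [24,35); WM=27; [8,19) fires=8
i=5 t=35 v=6: → [32,43); WM=34
i=6 t=25 v=5: DROP (t<34-2); WM=34
i=7 t=37 v=2: → [32,43); WM=36; [24,35) fires=7

2 6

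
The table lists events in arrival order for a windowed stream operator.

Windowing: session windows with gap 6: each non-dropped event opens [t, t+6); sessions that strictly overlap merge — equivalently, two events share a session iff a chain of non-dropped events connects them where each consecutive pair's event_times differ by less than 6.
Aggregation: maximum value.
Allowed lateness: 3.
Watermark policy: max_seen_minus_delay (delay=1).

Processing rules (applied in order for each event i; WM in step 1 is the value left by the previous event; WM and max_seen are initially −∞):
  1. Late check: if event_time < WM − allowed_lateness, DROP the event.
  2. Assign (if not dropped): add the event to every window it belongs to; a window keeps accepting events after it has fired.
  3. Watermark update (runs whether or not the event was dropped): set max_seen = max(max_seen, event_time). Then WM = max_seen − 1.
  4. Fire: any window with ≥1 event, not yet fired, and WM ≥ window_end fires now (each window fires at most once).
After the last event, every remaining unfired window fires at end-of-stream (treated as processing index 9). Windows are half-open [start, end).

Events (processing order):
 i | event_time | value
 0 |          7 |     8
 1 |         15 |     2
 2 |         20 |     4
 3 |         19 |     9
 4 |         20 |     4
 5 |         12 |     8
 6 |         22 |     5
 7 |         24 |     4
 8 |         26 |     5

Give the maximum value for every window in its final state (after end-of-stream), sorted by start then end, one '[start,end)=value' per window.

[7,13)=8 [15,32)=9

i=0 t=7 v=8: → [7,13); WM=6
i=1 t=15 v=2: → [15,21); WM=14
i=2 t=20 v=4: → [15,26); WM=19
i=3 t=19 v=9: → [15,26); WM=19
i=4 t=20 v=4: → [15,26); WM=19
i=5 t=12 v=8: DROP (t<19-3); WM=19
i=6 t=22 v=5: → [15,28); WM=21
i=7 t=24 v=4: → [15,30); WM=23
i=8 t=26 v=5: → [15,32); WM=25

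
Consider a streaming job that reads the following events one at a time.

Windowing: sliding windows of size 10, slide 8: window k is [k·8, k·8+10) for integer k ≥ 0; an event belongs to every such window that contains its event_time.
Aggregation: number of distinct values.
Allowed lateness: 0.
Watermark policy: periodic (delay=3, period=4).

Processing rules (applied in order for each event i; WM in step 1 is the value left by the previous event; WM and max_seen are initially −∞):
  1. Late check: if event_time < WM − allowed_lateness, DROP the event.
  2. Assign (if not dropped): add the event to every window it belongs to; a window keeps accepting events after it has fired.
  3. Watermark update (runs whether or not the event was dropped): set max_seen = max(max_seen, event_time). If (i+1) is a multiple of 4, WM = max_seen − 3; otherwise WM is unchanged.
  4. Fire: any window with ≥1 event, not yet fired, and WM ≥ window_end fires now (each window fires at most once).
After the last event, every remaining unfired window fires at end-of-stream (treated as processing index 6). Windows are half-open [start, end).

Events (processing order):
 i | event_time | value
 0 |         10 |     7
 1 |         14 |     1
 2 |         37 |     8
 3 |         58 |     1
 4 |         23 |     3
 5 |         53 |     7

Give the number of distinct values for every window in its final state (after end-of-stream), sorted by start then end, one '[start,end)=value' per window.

i=0 t=10 v=7: → [8,18); WM=−∞
i=1 t=14 v=1: → [8,18); WM=−∞
i=2 t=37 v=8: → [32,42); WM=−∞
i=3 t=58 v=1: → [56,66); WM=55; [8,18) fires=2 [32,42) fires=1
i=4 t=23 v=3: DROP (t<55-0); WM=55
i=5 t=53 v=7: DROP (t<55-0); WM=55

[8,18)=2 [32,42)=1 [56,66)=1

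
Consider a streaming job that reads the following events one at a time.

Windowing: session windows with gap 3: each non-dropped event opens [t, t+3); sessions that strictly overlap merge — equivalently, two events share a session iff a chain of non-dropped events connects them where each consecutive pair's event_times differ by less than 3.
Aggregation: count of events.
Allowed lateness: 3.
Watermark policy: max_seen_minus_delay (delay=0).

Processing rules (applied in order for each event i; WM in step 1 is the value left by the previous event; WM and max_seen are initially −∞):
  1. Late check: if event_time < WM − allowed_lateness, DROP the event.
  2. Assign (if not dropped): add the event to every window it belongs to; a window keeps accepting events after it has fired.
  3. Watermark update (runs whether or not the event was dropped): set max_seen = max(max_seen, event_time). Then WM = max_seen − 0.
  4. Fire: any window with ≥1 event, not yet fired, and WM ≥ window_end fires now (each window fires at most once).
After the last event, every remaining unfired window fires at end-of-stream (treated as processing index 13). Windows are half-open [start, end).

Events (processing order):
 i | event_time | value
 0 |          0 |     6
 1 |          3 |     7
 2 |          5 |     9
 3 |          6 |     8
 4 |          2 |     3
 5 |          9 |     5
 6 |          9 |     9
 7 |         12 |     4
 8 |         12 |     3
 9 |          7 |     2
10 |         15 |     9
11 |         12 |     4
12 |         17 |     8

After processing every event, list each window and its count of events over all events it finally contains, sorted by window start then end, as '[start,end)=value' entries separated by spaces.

[0,3)=1 [3,9)=3 [9,12)=2 [12,15)=3 [15,20)=2

i=0 t=0 v=6: → [0,3); WM=0
i=1 t=3 v=7: → [3,6); WM=3
i=2 t=5 v=9: → [3,8); WM=5
i=3 t=6 v=8: → [3,9); WM=6
i=4 t=2 v=3: DROP (t<6-3); WM=6
i=5 t=9 v=5: → [9,12); WM=9
i=6 t=9 v=9: → [9,12); WM=9
i=7 t=12 v=4: → [12,15); WM=12
i=8 t=12 v=3: → [12,15); WM=12
i=9 t=7 v=2: DROP (t<12-3); WM=12
i=10 t=15 v=9: → [15,18); WM=15
i=11 t=12 v=4: → [12,15); WM=15
i=12 t=17 v=8: → [15,20); WM=17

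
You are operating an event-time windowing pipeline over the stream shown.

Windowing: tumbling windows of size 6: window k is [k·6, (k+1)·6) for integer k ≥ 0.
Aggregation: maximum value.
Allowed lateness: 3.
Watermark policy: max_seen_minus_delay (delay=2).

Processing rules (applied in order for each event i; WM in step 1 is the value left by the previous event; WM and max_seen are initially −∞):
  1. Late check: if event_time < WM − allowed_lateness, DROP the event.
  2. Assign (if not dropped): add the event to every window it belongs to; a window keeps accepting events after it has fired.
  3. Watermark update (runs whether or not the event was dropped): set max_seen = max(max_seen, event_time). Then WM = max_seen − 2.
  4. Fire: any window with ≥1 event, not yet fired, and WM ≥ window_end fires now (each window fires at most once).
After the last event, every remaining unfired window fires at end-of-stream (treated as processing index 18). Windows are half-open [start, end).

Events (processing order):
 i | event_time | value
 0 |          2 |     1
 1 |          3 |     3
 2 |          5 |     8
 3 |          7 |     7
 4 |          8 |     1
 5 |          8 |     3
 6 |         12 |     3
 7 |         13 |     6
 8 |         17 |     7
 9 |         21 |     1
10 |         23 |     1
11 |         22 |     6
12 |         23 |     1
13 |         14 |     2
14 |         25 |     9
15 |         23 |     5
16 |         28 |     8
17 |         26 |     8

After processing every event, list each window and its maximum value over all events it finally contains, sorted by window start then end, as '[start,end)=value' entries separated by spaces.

[0,6)=8 [6,12)=7 [12,18)=7 [18,24)=6 [24,30)=9

i=0 t=2 v=1: → [0,6); WM=0
i=1 t=3 v=3: → [0,6); WM=1
i=2 t=5 v=8: → [0,6); WM=3
i=3 t=7 v=7: → [6,12); WM=5
i=4 t=8 v=1: → [6,12); WM=6; [0,6) fires=8
i=5 t=8 v=3: → [6,12); WM=6
i=6 t=12 v=3: → [12,18); WM=10
i=7 t=13 v=6: → [12,18); WM=11
i=8 t=17 v=7: → [12,18); WM=15; [6,12) fires=7
i=9 t=21 v=1: → [18,24); WM=19; [12,18) fires=7
i=10 t=23 v=1: → [18,24); WM=21
i=11 t=22 v=6: → [18,24); WM=21
i=12 t=23 v=1: → [18,24); WM=21
i=13 t=14 v=2: DROP (t<21-3); WM=21
i=14 t=25 v=9: → [24,30); WM=23
i=15 t=23 v=5: → [18,24); WM=23
i=16 t=28 v=8: → [24,30); WM=26; [18,24) fires=6
i=17 t=26 v=8: → [24,30); WM=26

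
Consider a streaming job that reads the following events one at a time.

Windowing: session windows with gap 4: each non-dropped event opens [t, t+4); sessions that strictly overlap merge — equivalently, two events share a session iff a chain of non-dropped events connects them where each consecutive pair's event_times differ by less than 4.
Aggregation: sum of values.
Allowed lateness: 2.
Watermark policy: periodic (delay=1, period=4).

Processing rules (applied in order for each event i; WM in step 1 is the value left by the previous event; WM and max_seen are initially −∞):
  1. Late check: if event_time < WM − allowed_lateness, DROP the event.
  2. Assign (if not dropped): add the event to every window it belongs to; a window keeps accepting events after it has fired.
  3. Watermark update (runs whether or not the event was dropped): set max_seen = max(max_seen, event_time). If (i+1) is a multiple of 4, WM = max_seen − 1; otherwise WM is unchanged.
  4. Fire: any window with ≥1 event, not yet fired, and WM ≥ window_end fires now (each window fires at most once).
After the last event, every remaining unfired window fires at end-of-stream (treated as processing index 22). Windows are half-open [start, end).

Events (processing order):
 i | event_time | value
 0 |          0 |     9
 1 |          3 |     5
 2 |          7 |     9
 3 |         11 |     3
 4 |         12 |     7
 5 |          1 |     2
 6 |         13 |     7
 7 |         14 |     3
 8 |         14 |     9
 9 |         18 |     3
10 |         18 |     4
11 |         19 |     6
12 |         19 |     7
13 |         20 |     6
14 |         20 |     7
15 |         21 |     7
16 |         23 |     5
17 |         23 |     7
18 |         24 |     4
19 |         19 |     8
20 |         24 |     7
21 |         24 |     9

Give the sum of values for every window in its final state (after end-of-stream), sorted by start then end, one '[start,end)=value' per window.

[0,7)=14 [7,11)=9 [11,18)=29 [18,28)=80

i=0 t=0 v=9: → [0,4); WM=−∞
i=1 t=3 v=5: → [0,7); WM=−∞
i=2 t=7 v=9: → [7,11); WM=−∞
i=3 t=11 v=3: → [11,15); WM=10
i=4 t=12 v=7: → [11,16); WM=10
i=5 t=1 v=2: DROP (t<10-2); WM=10
i=6 t=13 v=7: → [11,17); WM=10
i=7 t=14 v=3: → [11,18); WM=13
i=8 t=14 v=9: → [11,18); WM=13
i=9 t=18 v=3: → [18,22); WM=13
i=10 t=18 v=4: → [18,22); WM=13
i=11 t=19 v=6: → [18,23); WM=18
i=12 t=19 v=7: → [18,23); WM=18
i=13 t=20 v=6: → [18,24); WM=18
i=14 t=20 v=7: → [18,24); WM=18
i=15 t=21 v=7: → [18,25); WM=20
i=16 t=23 v=5: → [18,27); WM=20
i=17 t=23 v=7: → [18,27); WM=20
i=18 t=24 v=4: → [18,28); WM=20
i=19 t=19 v=8: → [18,28); WM=23
i=20 t=24 v=7: → [18,28); WM=23
i=21 t=24 v=9: → [18,28); WM=23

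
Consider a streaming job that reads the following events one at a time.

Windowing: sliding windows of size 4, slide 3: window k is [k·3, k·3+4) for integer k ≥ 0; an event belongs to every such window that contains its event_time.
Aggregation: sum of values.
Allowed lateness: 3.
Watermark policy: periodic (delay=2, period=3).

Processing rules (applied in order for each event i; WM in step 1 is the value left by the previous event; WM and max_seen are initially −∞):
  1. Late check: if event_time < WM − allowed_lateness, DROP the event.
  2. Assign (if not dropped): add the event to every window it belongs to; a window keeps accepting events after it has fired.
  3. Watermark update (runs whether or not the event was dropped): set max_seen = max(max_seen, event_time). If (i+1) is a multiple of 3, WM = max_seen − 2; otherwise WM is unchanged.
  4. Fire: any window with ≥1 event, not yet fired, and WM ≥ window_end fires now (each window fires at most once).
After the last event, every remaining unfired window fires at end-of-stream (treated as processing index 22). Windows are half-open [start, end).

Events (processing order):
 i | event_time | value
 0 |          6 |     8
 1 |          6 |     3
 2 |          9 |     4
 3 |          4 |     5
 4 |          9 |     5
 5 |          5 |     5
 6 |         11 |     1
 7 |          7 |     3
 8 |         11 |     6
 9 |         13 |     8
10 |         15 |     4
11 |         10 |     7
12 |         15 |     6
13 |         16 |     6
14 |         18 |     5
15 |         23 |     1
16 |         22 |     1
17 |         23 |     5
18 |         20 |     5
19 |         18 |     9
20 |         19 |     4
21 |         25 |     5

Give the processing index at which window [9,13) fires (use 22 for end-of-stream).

i=0 t=6 v=8: → [6,10),[3,7); WM=−∞
i=1 t=6 v=3: → [6,10),[3,7); WM=−∞
i=2 t=9 v=4: → [9,13),[6,10); WM=7; [3,7) fires=11
i=3 t=4 v=5: → [3,7); WM=7
i=4 t=9 v=5: → [9,13),[6,10); WM=7
i=5 t=5 v=5: → [3,7); WM=7
i=6 t=11 v=1: → [9,13); WM=7
i=7 t=7 v=3: → [6,10); WM=7
i=8 t=11 v=6: → [9,13); WM=9
i=9 t=13 v=8: → [12,16); WM=9
i=10 t=15 v=4: → [15,19),[12,16); WM=9
i=11 t=10 v=7: → [9,13); WM=13; [6,10) fires=23 [9,13) fires=23
i=12 t=15 v=6: → [15,19),[12,16); WM=13
i=13 t=16 v=6: → [15,19); WM=13
i=14 t=18 v=5: → [18,22),[15,19); WM=16; [12,16) fires=18
i=15 t=23 v=1: → [21,25); WM=16
i=16 t=22 v=1: → [21,25); WM=16
i=17 t=23 v=5: → [21,25); WM=21; [15,19) fires=21
i=18 t=20 v=5: → [18,22); WM=21
i=19 t=18 v=9: → [18,22),[15,19); WM=21
i=20 t=19 v=4: → [18,22); WM=21
i=21 t=25 v=5: → [24,28); WM=21

11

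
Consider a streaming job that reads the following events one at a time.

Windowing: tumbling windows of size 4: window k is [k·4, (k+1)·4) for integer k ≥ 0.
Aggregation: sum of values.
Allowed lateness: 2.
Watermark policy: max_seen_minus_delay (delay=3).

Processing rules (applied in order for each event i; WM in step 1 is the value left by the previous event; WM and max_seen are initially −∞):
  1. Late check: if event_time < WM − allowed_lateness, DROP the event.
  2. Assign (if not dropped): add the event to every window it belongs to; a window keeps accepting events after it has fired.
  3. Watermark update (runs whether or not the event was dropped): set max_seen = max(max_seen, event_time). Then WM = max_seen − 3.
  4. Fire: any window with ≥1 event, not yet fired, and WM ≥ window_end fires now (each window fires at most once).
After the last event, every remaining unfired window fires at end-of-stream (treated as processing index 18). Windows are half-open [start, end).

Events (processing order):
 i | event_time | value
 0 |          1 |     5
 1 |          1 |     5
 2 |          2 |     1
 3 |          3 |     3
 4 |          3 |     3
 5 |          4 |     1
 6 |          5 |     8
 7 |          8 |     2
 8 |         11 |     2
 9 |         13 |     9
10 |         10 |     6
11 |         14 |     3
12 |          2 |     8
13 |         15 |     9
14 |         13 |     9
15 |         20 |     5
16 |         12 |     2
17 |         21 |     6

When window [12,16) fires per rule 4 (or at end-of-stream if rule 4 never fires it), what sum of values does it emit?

i=0 t=1 v=5: → [0,4); WM=-2
i=1 t=1 v=5: → [0,4); WM=-2
i=2 t=2 v=1: → [0,4); WM=-1
i=3 t=3 v=3: → [0,4); WM=0
i=4 t=3 v=3: → [0,4); WM=0
i=5 t=4 v=1: → [4,8); WM=1
i=6 t=5 v=8: → [4,8); WM=2
i=7 t=8 v=2: → [8,12); WM=5; [0,4) fires=17
i=8 t=11 v=2: → [8,12); WM=8; [4,8) fires=9
i=9 t=13 v=9: → [12,16); WM=10
i=10 t=10 v=6: → [8,12); WM=10
i=11 t=14 v=3: → [12,16); WM=11
i=12 t=2 v=8: DROP (t<11-2); WM=11
i=13 t=15 v=9: → [12,16); WM=12; [8,12) fires=10
i=14 t=13 v=9: → [12,16); WM=12
i=15 t=20 v=5: → [20,24); WM=17; [12,16) fires=30
i=16 t=12 v=2: DROP (t<17-2); WM=17
i=17 t=21 v=6: → [20,24); WM=18

30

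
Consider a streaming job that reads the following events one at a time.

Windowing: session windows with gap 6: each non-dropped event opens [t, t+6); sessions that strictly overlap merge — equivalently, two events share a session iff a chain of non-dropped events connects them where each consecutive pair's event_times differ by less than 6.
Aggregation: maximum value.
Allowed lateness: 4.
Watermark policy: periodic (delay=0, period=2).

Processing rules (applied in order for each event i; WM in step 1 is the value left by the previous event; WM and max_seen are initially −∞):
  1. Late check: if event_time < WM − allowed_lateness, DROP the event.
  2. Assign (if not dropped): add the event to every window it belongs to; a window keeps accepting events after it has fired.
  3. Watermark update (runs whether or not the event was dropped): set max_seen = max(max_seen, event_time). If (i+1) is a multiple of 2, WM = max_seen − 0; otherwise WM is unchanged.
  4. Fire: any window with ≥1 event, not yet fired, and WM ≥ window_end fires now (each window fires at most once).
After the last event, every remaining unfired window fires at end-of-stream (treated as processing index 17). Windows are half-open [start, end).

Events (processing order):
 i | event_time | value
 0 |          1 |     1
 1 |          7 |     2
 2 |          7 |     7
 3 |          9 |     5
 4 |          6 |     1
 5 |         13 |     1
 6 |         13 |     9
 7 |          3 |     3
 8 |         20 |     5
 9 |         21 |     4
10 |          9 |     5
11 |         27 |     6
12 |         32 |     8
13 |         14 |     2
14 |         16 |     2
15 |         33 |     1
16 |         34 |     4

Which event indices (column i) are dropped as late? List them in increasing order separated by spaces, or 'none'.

7 10 13 14

i=0 t=1 v=1: → [1,7); WM=−∞
i=1 t=7 v=2: → [7,13); WM=7
i=2 t=7 v=7: → [7,13); WM=7
i=3 t=9 v=5: → [7,15); WM=9
i=4 t=6 v=1: → [1,15); WM=9
i=5 t=13 v=1: → [1,19); WM=13
i=6 t=13 v=9: → [1,19); WM=13
i=7 t=3 v=3: DROP (t<13-4); WM=13
i=8 t=20 v=5: → [20,26); WM=13
i=9 t=21 v=4: → [20,27); WM=21
i=10 t=9 v=5: DROP (t<21-4); WM=21
i=11 t=27 v=6: → [27,33); WM=27
i=12 t=32 v=8: → [27,38); WM=27
i=13 t=14 v=2: DROP (t<27-4); WM=32
i=14 t=16 v=2: DROP (t<32-4); WM=32
i=15 t=33 v=1: → [27,39); WM=33
i=16 t=34 v=4: → [27,40); WM=33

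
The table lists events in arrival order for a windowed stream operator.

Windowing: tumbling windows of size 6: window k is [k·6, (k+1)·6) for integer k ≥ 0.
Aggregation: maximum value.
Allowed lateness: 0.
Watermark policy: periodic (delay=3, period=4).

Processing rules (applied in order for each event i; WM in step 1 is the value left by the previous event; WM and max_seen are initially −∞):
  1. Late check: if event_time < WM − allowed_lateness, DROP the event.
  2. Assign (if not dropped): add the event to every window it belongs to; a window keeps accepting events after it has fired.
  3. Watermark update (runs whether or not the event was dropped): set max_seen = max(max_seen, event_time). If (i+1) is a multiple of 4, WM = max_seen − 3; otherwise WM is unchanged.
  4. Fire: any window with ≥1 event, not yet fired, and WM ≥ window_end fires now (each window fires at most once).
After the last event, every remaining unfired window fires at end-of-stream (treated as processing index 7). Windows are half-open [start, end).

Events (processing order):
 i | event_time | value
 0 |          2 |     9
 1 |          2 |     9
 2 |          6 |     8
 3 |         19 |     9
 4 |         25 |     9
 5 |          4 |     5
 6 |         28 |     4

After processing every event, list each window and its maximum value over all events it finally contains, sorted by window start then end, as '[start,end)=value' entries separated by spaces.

i=0 t=2 v=9: → [0,6); WM=−∞
i=1 t=2 v=9: → [0,6); WM=−∞
i=2 t=6 v=8: → [6,12); WM=−∞
i=3 t=19 v=9: → [18,24); WM=16; [0,6) fires=9 [6,12) fires=8
i=4 t=25 v=9: → [24,30); WM=16
i=5 t=4 v=5: DROP (t<16-0); WM=16
i=6 t=28 v=4: → [24,30); WM=16

[0,6)=9 [6,12)=8 [18,24)=9 [24,30)=9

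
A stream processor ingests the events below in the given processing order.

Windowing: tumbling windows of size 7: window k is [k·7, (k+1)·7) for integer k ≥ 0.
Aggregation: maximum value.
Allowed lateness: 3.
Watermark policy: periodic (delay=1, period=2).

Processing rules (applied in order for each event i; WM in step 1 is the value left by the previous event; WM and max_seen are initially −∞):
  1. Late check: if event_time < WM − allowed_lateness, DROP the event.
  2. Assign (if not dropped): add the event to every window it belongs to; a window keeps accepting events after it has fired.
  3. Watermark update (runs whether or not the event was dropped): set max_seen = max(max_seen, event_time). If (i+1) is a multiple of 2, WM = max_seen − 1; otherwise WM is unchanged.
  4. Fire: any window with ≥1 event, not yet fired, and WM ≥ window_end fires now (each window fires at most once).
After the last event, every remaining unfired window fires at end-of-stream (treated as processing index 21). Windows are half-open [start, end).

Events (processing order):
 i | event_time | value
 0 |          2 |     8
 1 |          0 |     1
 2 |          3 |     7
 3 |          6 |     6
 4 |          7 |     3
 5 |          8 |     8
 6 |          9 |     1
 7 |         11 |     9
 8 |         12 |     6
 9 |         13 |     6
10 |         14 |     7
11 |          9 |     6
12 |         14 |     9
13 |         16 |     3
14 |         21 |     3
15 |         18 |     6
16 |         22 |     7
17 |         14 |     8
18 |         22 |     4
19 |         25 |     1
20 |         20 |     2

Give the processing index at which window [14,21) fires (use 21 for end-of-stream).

17

i=0 t=2 v=8: → [0,7); WM=−∞
i=1 t=0 v=1: → [0,7); WM=1
i=2 t=3 v=7: → [0,7); WM=1
i=3 t=6 v=6: → [0,7); WM=5
i=4 t=7 v=3: → [7,14); WM=5
i=5 t=8 v=8: → [7,14); WM=7; [0,7) fires=8
i=6 t=9 v=1: → [7,14); WM=7
i=7 t=11 v=9: → [7,14); WM=10
i=8 t=12 v=6: → [7,14); WM=10
i=9 t=13 v=6: → [7,14); WM=12
i=10 t=14 v=7: → [14,21); WM=12
i=11 t=9 v=6: → [7,14); WM=13
i=12 t=14 v=9: → [14,21); WM=13
i=13 t=16 v=3: → [14,21); WM=15; [7,14) fires=9
i=14 t=21 v=3: → [21,28); WM=15
i=15 t=18 v=6: → [14,21); WM=20
i=16 t=22 v=7: → [21,28); WM=20
i=17 t=14 v=8: DROP (t<20-3); WM=21; [14,21) fires=9
i=18 t=22 v=4: → [21,28); WM=21
i=19 t=25 v=1: → [21,28); WM=24
i=20 t=20 v=2: DROP (t<24-3); WM=24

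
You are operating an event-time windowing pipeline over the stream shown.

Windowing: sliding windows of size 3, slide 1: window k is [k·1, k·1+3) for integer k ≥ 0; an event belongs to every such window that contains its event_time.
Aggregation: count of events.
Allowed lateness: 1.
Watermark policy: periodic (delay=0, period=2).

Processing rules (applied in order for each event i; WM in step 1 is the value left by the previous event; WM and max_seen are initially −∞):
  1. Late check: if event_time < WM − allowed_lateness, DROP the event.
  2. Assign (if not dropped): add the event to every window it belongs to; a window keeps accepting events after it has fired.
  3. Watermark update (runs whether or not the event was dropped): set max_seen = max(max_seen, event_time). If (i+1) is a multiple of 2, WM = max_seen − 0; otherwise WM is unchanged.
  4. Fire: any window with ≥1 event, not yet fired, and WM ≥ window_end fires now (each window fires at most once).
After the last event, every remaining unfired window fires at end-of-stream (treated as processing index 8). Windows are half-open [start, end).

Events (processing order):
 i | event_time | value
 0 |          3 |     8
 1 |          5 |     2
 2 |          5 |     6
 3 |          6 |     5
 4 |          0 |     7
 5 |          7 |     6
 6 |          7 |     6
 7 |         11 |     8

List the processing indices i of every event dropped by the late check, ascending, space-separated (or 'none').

i=0 t=3 v=8: → [3,6),[2,5),[1,4); WM=−∞
i=1 t=5 v=2: → [5,8),[4,7),[3,6); WM=5; [1,4) fires=1 [2,5) fires=1
i=2 t=5 v=6: → [5,8),[4,7),[3,6); WM=5
i=3 t=6 v=5: → [6,9),[5,8),[4,7); WM=6; [3,6) fires=3
i=4 t=0 v=7: DROP (t<6-1); WM=6
i=5 t=7 v=6: → [7,10),[6,9),[5,8); WM=7; [4,7) fires=3
i=6 t=7 v=6: → [7,10),[6,9),[5,8); WM=7
i=7 t=11 v=8: → [11,14),[10,13),[9,12); WM=11; [5,8) fires=5 [6,9) fires=3 [7,10) fires=2

4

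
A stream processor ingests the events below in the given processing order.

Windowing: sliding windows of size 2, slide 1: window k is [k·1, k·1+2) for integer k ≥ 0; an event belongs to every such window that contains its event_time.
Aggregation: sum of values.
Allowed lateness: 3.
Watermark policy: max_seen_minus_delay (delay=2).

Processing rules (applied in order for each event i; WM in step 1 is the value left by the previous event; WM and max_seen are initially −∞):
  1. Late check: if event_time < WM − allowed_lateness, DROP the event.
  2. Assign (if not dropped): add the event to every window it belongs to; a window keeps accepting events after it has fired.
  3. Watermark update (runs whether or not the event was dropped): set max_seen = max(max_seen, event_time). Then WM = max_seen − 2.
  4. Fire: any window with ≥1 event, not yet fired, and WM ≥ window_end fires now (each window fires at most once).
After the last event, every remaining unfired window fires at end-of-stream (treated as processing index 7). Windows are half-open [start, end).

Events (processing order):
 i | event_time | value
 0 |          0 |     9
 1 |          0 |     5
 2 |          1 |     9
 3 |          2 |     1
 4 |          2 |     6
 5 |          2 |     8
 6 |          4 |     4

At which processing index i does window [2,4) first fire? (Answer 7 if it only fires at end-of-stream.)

7

i=0 t=0 v=9: → [0,2); WM=-2
i=1 t=0 v=5: → [0,2); WM=-2
i=2 t=1 v=9: → [1,3),[0,2); WM=-1
i=3 t=2 v=1: → [2,4),[1,3); WM=0
i=4 t=2 v=6: → [2,4),[1,3); WM=0
i=5 t=2 v=8: → [2,4),[1,3); WM=0
i=6 t=4 v=4: → [4,6),[3,5); WM=2; [0,2) fires=23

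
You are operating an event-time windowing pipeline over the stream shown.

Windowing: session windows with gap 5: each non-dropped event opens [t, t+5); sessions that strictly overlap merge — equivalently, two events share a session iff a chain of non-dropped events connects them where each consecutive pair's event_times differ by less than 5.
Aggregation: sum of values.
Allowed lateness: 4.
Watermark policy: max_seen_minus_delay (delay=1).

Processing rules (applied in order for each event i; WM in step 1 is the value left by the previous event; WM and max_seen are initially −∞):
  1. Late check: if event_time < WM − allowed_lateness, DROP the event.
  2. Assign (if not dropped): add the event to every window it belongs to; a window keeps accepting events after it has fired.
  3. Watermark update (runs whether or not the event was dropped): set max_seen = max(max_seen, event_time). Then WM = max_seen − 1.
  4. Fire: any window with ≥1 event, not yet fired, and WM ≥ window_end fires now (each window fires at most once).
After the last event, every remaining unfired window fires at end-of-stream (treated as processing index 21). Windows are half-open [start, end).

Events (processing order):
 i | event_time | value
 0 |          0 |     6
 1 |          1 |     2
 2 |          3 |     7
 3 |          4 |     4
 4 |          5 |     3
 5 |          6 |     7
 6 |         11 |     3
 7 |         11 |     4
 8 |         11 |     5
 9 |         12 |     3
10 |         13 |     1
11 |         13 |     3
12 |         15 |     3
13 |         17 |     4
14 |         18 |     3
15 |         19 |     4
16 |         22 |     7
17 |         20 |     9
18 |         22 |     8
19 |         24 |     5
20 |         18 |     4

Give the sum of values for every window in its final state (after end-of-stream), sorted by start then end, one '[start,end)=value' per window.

[0,11)=29 [11,29)=62

i=0 t=0 v=6: → [0,5); WM=-1
i=1 t=1 v=2: → [0,6); WM=0
i=2 t=3 v=7: → [0,8); WM=2
i=3 t=4 v=4: → [0,9); WM=3
i=4 t=5 v=3: → [0,10); WM=4
i=5 t=6 v=7: → [0,11); WM=5
i=6 t=11 v=3: → [11,16); WM=10
i=7 t=11 v=4: → [11,16); WM=10
i=8 t=11 v=5: → [11,16); WM=10
i=9 t=12 v=3: → [11,17); WM=11
i=10 t=13 v=1: → [11,18); WM=12
i=11 t=13 v=3: → [11,18); WM=12
i=12 t=15 v=3: → [11,20); WM=14
i=13 t=17 v=4: → [11,22); WM=16
i=14 t=18 v=3: → [11,23); WM=17
i=15 t=19 v=4: → [11,24); WM=18
i=16 t=22 v=7: → [11,27); WM=21
i=17 t=20 v=9: → [11,27); WM=21
i=18 t=22 v=8: → [11,27); WM=21
i=19 t=24 v=5: → [11,29); WM=23
i=20 t=18 v=4: DROP (t<23-4); WM=23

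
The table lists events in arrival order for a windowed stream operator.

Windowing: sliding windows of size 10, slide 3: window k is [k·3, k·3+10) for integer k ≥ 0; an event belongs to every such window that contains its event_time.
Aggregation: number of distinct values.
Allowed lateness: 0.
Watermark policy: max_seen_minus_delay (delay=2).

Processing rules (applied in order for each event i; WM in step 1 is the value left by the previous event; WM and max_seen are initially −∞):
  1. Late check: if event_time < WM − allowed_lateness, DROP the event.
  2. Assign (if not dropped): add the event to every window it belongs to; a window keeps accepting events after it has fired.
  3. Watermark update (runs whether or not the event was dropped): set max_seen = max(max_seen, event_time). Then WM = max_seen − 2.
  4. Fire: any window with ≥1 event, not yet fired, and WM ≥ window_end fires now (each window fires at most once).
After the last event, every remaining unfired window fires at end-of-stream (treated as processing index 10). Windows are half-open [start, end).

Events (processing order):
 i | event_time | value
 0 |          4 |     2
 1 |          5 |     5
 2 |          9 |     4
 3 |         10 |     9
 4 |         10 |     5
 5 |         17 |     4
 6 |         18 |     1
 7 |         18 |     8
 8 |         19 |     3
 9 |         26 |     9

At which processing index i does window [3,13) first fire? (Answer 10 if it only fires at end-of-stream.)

5

i=0 t=4 v=2: → [3,13),[0,10); WM=2
i=1 t=5 v=5: → [3,13),[0,10); WM=3
i=2 t=9 v=4: → [9,19),[6,16),[3,13),[0,10); WM=7
i=3 t=10 v=9: → [9,19),[6,16),[3,13); WM=8
i=4 t=10 v=5: → [9,19),[6,16),[3,13); WM=8
i=5 t=17 v=4: → [15,25),[12,22),[9,19); WM=15; [0,10) fires=3 [3,13) fires=4
i=6 t=18 v=1: → [18,28),[15,25),[12,22),[9,19); WM=16; [6,16) fires=3
i=7 t=18 v=8: → [18,28),[15,25),[12,22),[9,19); WM=16
i=8 t=19 v=3: → [18,28),[15,25),[12,22); WM=17
i=9 t=26 v=9: → [24,34),[21,31),[18,28); WM=24; [9,19) fires=5 [12,22) fires=4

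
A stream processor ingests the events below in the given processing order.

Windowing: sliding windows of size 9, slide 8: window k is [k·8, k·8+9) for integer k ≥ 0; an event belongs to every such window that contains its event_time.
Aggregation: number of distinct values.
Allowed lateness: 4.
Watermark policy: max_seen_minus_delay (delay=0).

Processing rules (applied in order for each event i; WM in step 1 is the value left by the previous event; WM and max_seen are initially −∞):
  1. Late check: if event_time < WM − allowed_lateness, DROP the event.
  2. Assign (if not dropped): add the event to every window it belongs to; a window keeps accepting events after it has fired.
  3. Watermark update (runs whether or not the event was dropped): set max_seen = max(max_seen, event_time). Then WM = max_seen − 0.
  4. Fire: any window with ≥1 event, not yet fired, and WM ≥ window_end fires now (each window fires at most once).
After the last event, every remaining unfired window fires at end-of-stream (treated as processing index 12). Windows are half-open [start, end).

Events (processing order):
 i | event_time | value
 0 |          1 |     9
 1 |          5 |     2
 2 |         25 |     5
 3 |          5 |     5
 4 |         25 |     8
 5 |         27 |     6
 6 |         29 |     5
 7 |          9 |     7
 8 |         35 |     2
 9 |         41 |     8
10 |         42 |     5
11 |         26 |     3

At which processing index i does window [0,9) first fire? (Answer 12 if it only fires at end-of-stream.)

2

i=0 t=1 v=9: → [0,9); WM=1
i=1 t=5 v=2: → [0,9); WM=5
i=2 t=25 v=5: → [24,33); WM=25; [0,9) fires=2
i=3 t=5 v=5: DROP (t<25-4); WM=25
i=4 t=25 v=8: → [24,33); WM=25
i=5 t=27 v=6: → [24,33); WM=27
i=6 t=29 v=5: → [24,33); WM=29
i=7 t=9 v=7: DROP (t<29-4); WM=29
i=8 t=35 v=2: → [32,41); WM=35; [24,33) fires=3
i=9 t=41 v=8: → [40,49); WM=41; [32,41) fires=1
i=10 t=42 v=5: → [40,49); WM=42
i=11 t=26 v=3: DROP (t<42-4); WM=42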